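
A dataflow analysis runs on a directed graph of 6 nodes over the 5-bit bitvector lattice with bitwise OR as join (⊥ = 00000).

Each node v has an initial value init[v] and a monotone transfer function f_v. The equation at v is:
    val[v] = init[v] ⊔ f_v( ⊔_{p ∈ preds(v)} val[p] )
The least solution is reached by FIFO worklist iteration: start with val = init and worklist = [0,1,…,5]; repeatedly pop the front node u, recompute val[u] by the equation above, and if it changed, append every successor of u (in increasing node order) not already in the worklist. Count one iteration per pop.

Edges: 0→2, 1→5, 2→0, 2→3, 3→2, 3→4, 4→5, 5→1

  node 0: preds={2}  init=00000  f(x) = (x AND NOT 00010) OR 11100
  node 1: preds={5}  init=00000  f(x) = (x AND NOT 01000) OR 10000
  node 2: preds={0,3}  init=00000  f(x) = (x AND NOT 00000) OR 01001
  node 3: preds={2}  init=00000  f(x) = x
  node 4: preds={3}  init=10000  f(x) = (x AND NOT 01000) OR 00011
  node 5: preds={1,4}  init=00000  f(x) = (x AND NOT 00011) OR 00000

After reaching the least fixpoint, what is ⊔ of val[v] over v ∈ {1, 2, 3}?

11101

Worklist (10 pops):
  #1 pop 0: in=00000 → 11100 (was 00000); enqueue []
  #2 pop 1: in=00000 → 10000 (was 00000); enqueue []
  #3 pop 2: in=11100 → 11101 (was 00000); enqueue [0]
  #4 pop 3: in=11101 → 11101 (was 00000); enqueue [2]
  #5 pop 4: in=11101 → 10111 (was 10000); enqueue []
  #6 pop 5: in=10111 → 10100 (was 00000); enqueue [1]
  #7 pop 0: in=11101 → 11101 (was 11100); enqueue []
  #8 pop 2: in=11101 → 11101 (no change)
  #9 pop 1: in=10100 → 10100 (was 10000); enqueue [5]
  #10 pop 5: in=10111 → 10100 (no change)

Fixpoint:
  val[0] = 11101
  val[1] = 10100
  val[2] = 11101
  val[3] = 11101
  val[4] = 10111
  val[5] = 10100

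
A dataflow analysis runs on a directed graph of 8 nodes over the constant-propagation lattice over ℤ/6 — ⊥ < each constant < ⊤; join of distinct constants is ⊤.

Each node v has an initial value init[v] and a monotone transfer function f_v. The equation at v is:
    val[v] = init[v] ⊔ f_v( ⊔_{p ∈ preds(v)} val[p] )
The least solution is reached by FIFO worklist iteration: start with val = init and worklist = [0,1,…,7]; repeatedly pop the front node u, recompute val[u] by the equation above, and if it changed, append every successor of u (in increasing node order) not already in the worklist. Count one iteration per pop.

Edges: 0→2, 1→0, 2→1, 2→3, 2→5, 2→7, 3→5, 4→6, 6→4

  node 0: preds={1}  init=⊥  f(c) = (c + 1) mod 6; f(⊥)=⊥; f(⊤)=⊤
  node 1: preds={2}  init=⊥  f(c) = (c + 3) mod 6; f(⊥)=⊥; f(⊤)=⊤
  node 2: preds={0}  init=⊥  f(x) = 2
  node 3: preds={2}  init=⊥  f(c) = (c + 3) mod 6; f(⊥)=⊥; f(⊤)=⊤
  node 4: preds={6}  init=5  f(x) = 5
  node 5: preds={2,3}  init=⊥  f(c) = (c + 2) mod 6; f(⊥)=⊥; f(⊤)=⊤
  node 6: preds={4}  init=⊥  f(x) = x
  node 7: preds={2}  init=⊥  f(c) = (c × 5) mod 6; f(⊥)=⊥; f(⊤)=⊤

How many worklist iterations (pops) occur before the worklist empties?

12

Worklist (12 pops):
  #1 pop 0: in=⊥ → ⊥ (no change)
  #2 pop 1: in=⊥ → ⊥ (no change)
  #3 pop 2: in=⊥ → 2 (was ⊥); enqueue [1]
  #4 pop 3: in=2 → 5 (was ⊥); enqueue []
  #5 pop 4: in=⊥ → 5 (no change)
  #6 pop 5: in=⊤ → ⊤ (was ⊥); enqueue []
  #7 pop 6: in=5 → 5 (was ⊥); enqueue [4]
  #8 pop 7: in=2 → 4 (was ⊥); enqueue []
  #9 pop 1: in=2 → 5 (was ⊥); enqueue [0]
  #10 pop 4: in=5 → 5 (no change)
  #11 pop 0: in=5 → 0 (was ⊥); enqueue [2]
  #12 pop 2: in=0 → 2 (no change)

Fixpoint:
  val[0] = 0
  val[1] = 5
  val[2] = 2
  val[3] = 5
  val[4] = 5
  val[5] = ⊤
  val[6] = 5
  val[7] = 4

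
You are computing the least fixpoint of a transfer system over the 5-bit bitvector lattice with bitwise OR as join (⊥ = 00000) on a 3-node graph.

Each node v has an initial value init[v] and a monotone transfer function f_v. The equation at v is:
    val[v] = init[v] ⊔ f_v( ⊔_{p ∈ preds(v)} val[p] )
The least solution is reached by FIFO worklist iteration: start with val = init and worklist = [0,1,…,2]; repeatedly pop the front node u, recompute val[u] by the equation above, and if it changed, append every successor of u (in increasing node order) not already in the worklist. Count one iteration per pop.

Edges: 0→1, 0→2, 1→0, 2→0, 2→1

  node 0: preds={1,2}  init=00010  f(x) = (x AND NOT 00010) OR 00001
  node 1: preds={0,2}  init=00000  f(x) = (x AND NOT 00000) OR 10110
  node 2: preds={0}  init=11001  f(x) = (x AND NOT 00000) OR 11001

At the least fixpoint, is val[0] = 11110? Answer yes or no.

no

Trace (8 dequeues):
  [1] u=0 | in 11001 | out 11011 | prev 00010 | push {}
  [2] u=1 | in 11011 | out 11111 | prev 00000 | push {0}
  [3] u=2 | in 11011 | out 11011 | prev 11001 | push {1}
  [4] u=0 | in 11111 | out 11111 | prev 11011 | push {2}
  [5] u=1 | in 11111 | out 11111 | ==
  [6] u=2 | in 11111 | out 11111 | prev 11011 | push {0,1}
  [7] u=0 | in 11111 | out 11111 | ==
  [8] u=1 | in 11111 | out 11111 | ==

Converged values:
  [0] 11111
  [1] 11111
  [2] 11111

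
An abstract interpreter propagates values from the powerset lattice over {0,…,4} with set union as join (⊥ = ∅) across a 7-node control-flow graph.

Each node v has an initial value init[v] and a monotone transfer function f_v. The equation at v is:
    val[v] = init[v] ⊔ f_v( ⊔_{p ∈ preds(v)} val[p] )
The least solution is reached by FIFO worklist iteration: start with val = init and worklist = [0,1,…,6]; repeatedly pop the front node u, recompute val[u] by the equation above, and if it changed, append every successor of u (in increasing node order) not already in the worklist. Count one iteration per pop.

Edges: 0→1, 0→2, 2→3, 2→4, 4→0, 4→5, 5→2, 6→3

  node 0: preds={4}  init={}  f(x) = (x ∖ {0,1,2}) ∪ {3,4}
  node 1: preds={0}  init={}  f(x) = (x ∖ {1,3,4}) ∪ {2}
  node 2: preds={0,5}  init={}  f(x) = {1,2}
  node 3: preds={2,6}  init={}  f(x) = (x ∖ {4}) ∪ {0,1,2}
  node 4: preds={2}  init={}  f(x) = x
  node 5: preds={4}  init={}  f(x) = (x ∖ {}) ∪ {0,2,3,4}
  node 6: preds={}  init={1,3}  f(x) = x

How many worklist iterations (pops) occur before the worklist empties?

9

Iteration log — 9 steps:
  step 1. node 0  ⊔preds={}  new={3,4}  old={}  +wl: 
  step 2. node 1  ⊔preds={3,4}  new={2}  old={}  +wl: 
  step 3. node 2  ⊔preds={3,4}  new={1,2}  old={}  +wl: 
  step 4. node 3  ⊔preds={1,2,3}  new={0,1,2,3}  old={}  +wl: 
  step 5. node 4  ⊔preds={1,2}  new={1,2}  old={}  +wl: 0
  step 6. node 5  ⊔preds={1,2}  new={0,1,2,3,4}  old={}  +wl: 2
  step 7. node 6  ⊔preds={}  new={1,3}  stable
  step 8. node 0  ⊔preds={1,2}  new={3,4}  stable
  step 9. node 2  ⊔preds={0,1,2,3,4}  new={1,2}  stable

Least fixpoint reached:
  node 0: {3,4}
  node 1: {2}
  node 2: {1,2}
  node 3: {0,1,2,3}
  node 4: {1,2}
  node 5: {0,1,2,3,4}
  node 6: {1,3}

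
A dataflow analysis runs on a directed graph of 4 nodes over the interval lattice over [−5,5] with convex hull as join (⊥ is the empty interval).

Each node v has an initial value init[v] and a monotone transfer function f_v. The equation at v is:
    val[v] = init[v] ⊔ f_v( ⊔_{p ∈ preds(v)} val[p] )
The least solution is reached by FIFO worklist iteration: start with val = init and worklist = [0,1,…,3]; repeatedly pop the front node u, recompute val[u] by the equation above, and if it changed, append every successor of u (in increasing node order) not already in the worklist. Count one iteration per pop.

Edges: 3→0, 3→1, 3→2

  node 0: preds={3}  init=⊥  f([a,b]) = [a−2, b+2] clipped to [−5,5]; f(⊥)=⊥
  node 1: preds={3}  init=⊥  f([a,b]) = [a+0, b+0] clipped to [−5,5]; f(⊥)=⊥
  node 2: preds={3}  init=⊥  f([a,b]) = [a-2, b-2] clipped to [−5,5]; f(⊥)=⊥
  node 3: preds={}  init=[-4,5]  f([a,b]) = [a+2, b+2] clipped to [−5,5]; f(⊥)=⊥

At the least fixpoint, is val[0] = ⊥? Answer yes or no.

Trace (4 dequeues):
  [1] u=0 | in [-4,5] | out [-5,5] | prev ⊥ | push {}
  [2] u=1 | in [-4,5] | out [-4,5] | prev ⊥ | push {}
  [3] u=2 | in [-4,5] | out [-5,3] | prev ⊥ | push {}
  [4] u=3 | in ⊥ | out [-4,5] | ==

Converged values:
  [0] [-5,5]
  [1] [-4,5]
  [2] [-5,3]
  [3] [-4,5]

no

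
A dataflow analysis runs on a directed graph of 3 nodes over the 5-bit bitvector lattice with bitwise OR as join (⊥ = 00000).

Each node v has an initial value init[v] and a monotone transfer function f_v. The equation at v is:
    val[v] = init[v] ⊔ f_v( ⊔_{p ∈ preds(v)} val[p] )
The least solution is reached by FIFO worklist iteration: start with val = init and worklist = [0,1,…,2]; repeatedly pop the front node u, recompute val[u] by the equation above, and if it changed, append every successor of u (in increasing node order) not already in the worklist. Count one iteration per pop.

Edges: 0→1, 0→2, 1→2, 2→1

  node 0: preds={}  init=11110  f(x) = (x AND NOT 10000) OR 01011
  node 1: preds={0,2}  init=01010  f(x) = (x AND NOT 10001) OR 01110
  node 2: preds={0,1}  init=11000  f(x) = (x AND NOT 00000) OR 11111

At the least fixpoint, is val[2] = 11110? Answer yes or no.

no

Trace (4 dequeues):
  [1] u=0 | in 00000 | out 11111 | prev 11110 | push {}
  [2] u=1 | in 11111 | out 01110 | prev 01010 | push {}
  [3] u=2 | in 11111 | out 11111 | prev 11000 | push {1}
  [4] u=1 | in 11111 | out 01110 | ==

Converged values:
  [0] 11111
  [1] 01110
  [2] 11111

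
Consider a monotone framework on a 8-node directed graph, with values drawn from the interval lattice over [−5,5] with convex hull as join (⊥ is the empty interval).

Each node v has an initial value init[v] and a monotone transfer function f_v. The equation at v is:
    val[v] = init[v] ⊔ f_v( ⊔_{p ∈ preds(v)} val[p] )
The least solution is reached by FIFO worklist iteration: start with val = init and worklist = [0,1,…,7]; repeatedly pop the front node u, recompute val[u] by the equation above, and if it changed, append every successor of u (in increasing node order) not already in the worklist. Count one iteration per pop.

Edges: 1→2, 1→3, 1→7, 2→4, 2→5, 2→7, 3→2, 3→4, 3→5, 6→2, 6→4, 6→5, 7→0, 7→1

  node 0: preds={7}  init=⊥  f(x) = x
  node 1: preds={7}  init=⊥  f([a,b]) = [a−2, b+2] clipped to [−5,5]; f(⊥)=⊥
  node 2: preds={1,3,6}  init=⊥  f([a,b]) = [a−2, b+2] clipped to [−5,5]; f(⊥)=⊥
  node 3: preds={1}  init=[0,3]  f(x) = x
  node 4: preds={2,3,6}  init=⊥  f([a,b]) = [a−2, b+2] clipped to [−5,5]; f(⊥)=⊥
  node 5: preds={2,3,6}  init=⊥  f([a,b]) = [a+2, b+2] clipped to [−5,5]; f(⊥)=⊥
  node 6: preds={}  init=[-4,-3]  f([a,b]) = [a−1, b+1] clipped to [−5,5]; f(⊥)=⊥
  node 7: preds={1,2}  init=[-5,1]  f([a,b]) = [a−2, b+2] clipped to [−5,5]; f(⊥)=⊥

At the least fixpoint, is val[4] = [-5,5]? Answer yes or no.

yes

Trace (17 dequeues):
  [1] u=0 | in [-5,1] | out [-5,1] | prev ⊥ | push {}
  [2] u=1 | in [-5,1] | out [-5,3] | prev ⊥ | push {}
  [3] u=2 | in [-5,3] | out [-5,5] | prev ⊥ | push {}
  [4] u=3 | in [-5,3] | out [-5,3] | prev [0,3] | push {2}
  [5] u=4 | in [-5,5] | out [-5,5] | prev ⊥ | push {}
  [6] u=5 | in [-5,5] | out [-3,5] | prev ⊥ | push {}
  [7] u=6 | in ⊥ | out [-4,-3] | ==
  [8] u=7 | in [-5,5] | out [-5,5] | prev [-5,1] | push {0,1}
  [9] u=2 | in [-5,3] | out [-5,5] | ==
  [10] u=0 | in [-5,5] | out [-5,5] | prev [-5,1] | push {}
  [11] u=1 | in [-5,5] | out [-5,5] | prev [-5,3] | push {2,3,7}
  [12] u=2 | in [-5,5] | out [-5,5] | ==
  [13] u=3 | in [-5,5] | out [-5,5] | prev [-5,3] | push {2,4,5}
  [14] u=7 | in [-5,5] | out [-5,5] | ==
  [15] u=2 | in [-5,5] | out [-5,5] | ==
  [16] u=4 | in [-5,5] | out [-5,5] | ==
  [17] u=5 | in [-5,5] | out [-3,5] | ==

Converged values:
  [0] [-5,5]
  [1] [-5,5]
  [2] [-5,5]
  [3] [-5,5]
  [4] [-5,5]
  [5] [-3,5]
  [6] [-4,-3]
  [7] [-5,5]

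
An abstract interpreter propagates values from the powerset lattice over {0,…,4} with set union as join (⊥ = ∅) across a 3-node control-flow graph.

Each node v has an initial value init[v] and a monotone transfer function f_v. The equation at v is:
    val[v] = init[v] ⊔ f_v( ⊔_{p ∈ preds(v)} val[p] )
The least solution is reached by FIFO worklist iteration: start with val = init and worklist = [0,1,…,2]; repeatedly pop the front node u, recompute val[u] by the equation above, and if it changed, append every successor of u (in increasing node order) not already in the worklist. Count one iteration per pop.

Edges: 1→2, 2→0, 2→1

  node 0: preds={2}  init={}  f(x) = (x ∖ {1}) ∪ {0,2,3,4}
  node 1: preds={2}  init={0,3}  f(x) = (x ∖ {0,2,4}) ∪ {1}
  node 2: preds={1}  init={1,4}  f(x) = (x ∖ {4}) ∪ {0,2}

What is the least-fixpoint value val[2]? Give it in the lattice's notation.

Iteration log — 5 steps:
  step 1. node 0  ⊔preds={1,4}  new={0,2,3,4}  old={}  +wl: 
  step 2. node 1  ⊔preds={1,4}  new={0,1,3}  old={0,3}  +wl: 
  step 3. node 2  ⊔preds={0,1,3}  new={0,1,2,3,4}  old={1,4}  +wl: 0,1
  step 4. node 0  ⊔preds={0,1,2,3,4}  new={0,2,3,4}  stable
  step 5. node 1  ⊔preds={0,1,2,3,4}  new={0,1,3}  stable

Least fixpoint reached:
  node 0: {0,2,3,4}
  node 1: {0,1,3}
  node 2: {0,1,2,3,4}

{0,1,2,3,4}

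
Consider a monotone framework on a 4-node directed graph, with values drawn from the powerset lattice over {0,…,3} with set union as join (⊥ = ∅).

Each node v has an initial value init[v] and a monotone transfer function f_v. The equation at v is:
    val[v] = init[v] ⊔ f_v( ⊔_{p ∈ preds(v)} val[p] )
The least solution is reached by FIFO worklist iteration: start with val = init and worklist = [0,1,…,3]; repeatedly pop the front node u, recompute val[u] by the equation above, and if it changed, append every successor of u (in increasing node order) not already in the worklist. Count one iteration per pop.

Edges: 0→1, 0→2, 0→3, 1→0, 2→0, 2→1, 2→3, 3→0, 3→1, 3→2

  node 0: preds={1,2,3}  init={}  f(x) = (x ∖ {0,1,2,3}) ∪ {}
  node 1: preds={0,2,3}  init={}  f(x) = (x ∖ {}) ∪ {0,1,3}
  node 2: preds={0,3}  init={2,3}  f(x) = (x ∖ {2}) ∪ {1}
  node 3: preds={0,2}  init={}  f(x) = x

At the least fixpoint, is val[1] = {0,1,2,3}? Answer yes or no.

yes

Trace (7 dequeues):
  [1] u=0 | in {2,3} | out {} | ==
  [2] u=1 | in {2,3} | out {0,1,2,3} | prev {} | push {0}
  [3] u=2 | in {} | out {1,2,3} | prev {2,3} | push {1}
  [4] u=3 | in {1,2,3} | out {1,2,3} | prev {} | push {2}
  [5] u=0 | in {0,1,2,3} | out {} | ==
  [6] u=1 | in {1,2,3} | out {0,1,2,3} | ==
  [7] u=2 | in {1,2,3} | out {1,2,3} | ==

Converged values:
  [0] {}
  [1] {0,1,2,3}
  [2] {1,2,3}
  [3] {1,2,3}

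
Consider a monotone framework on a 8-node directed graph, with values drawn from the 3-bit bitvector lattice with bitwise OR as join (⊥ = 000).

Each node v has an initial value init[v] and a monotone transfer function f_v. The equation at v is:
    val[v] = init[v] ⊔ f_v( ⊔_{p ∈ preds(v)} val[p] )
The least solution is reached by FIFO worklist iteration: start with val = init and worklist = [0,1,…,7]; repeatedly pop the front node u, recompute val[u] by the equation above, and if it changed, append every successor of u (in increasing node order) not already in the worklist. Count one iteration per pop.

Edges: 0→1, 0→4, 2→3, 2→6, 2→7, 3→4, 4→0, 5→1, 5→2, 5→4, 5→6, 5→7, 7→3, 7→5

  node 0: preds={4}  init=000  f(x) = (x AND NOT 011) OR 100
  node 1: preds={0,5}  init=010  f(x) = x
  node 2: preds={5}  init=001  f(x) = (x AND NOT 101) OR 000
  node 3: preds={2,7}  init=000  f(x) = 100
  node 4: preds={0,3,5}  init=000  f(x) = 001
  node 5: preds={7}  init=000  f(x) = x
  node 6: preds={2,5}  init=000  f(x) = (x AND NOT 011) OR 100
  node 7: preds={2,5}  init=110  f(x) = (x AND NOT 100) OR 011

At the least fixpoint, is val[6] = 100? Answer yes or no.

yes

Iteration log — 19 steps:
  step 1. node 0  ⊔preds=000  new=100  old=000  +wl: 
  step 2. node 1  ⊔preds=100  new=110  old=010  +wl: 
  step 3. node 2  ⊔preds=000  new=001  stable
  step 4. node 3  ⊔preds=111  new=100  old=000  +wl: 
  step 5. node 4  ⊔preds=100  new=001  old=000  +wl: 0
  step 6. node 5  ⊔preds=110  new=110  old=000  +wl: 1,2,4
  step 7. node 6  ⊔preds=111  new=100  old=000  +wl: 
  step 8. node 7  ⊔preds=111  new=111  old=110  +wl: 3,5
  step 9. node 0  ⊔preds=001  new=100  stable
  step 10. node 1  ⊔preds=110  new=110  stable
  step 11. node 2  ⊔preds=110  new=011  old=001  +wl: 6,7
  step 12. node 4  ⊔preds=110  new=001  stable
  step 13. node 3  ⊔preds=111  new=100  stable
  step 14. node 5  ⊔preds=111  new=111  old=110  +wl: 1,2,4
  step 15. node 6  ⊔preds=111  new=100  stable
  step 16. node 7  ⊔preds=111  new=111  stable
  step 17. node 1  ⊔preds=111  new=111  old=110  +wl: 
  step 18. node 2  ⊔preds=111  new=011  stable
  step 19. node 4  ⊔preds=111  new=001  stable

Least fixpoint reached:
  node 0: 100
  node 1: 111
  node 2: 011
  node 3: 100
  node 4: 001
  node 5: 111
  node 6: 100
  node 7: 111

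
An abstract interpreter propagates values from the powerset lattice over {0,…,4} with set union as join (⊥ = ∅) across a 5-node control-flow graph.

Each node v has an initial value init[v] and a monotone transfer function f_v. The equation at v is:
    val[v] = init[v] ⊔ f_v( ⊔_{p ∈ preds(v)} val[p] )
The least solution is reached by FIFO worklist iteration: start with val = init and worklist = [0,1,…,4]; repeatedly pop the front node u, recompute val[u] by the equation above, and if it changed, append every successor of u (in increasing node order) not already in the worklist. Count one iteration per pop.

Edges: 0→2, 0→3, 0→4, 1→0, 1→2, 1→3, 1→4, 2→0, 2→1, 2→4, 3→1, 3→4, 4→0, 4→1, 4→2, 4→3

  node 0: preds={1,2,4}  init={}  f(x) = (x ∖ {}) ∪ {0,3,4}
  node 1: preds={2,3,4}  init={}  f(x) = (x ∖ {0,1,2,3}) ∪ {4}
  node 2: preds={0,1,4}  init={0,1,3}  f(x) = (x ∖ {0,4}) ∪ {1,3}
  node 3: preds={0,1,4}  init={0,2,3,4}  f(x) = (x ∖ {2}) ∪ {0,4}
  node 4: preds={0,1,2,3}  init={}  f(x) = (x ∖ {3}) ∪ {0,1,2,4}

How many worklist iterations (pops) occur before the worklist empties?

12

Worklist (12 pops):
  #1 pop 0: in={0,1,3} → {0,1,3,4} (was {}); enqueue []
  #2 pop 1: in={0,1,2,3,4} → {4} (was {}); enqueue [0]
  #3 pop 2: in={0,1,3,4} → {0,1,3} (no change)
  #4 pop 3: in={0,1,3,4} → {0,1,2,3,4} (was {0,2,3,4}); enqueue [1]
  #5 pop 4: in={0,1,2,3,4} → {0,1,2,4} (was {}); enqueue [2,3]
  #6 pop 0: in={0,1,2,3,4} → {0,1,2,3,4} (was {0,1,3,4}); enqueue [4]
  #7 pop 1: in={0,1,2,3,4} → {4} (no change)
  #8 pop 2: in={0,1,2,3,4} → {0,1,2,3} (was {0,1,3}); enqueue [0,1]
  #9 pop 3: in={0,1,2,3,4} → {0,1,2,3,4} (no change)
  #10 pop 4: in={0,1,2,3,4} → {0,1,2,4} (no change)
  #11 pop 0: in={0,1,2,3,4} → {0,1,2,3,4} (no change)
  #12 pop 1: in={0,1,2,3,4} → {4} (no change)

Fixpoint:
  val[0] = {0,1,2,3,4}
  val[1] = {4}
  val[2] = {0,1,2,3}
  val[3] = {0,1,2,3,4}
  val[4] = {0,1,2,4}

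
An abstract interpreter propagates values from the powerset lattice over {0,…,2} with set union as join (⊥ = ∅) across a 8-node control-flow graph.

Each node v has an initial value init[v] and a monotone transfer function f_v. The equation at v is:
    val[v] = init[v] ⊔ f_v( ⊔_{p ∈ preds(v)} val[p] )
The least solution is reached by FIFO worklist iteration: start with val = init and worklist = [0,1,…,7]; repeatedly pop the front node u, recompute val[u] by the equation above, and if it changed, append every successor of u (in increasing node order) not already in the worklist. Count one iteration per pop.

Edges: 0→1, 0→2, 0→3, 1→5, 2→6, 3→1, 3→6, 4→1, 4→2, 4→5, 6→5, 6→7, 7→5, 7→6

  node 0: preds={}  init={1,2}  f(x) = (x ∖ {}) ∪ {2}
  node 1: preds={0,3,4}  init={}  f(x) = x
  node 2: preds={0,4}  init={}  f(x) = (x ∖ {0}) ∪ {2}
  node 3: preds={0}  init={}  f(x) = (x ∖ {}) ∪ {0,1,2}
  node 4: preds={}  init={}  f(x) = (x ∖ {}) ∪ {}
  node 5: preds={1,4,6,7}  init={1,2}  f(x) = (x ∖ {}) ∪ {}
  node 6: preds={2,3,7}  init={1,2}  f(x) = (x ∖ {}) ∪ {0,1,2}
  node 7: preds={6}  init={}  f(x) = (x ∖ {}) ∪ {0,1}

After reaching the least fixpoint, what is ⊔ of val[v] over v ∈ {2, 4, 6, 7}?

{0,1,2}

Trace (11 dequeues):
  [1] u=0 | in {} | out {1,2} | ==
  [2] u=1 | in {1,2} | out {1,2} | prev {} | push {}
  [3] u=2 | in {1,2} | out {1,2} | prev {} | push {}
  [4] u=3 | in {1,2} | out {0,1,2} | prev {} | push {1}
  [5] u=4 | in {} | out {} | ==
  [6] u=5 | in {1,2} | out {1,2} | ==
  [7] u=6 | in {0,1,2} | out {0,1,2} | prev {1,2} | push {5}
  [8] u=7 | in {0,1,2} | out {0,1,2} | prev {} | push {6}
  [9] u=1 | in {0,1,2} | out {0,1,2} | prev {1,2} | push {}
  [10] u=5 | in {0,1,2} | out {0,1,2} | prev {1,2} | push {}
  [11] u=6 | in {0,1,2} | out {0,1,2} | ==

Converged values:
  [0] {1,2}
  [1] {0,1,2}
  [2] {1,2}
  [3] {0,1,2}
  [4] {}
  [5] {0,1,2}
  [6] {0,1,2}
  [7] {0,1,2}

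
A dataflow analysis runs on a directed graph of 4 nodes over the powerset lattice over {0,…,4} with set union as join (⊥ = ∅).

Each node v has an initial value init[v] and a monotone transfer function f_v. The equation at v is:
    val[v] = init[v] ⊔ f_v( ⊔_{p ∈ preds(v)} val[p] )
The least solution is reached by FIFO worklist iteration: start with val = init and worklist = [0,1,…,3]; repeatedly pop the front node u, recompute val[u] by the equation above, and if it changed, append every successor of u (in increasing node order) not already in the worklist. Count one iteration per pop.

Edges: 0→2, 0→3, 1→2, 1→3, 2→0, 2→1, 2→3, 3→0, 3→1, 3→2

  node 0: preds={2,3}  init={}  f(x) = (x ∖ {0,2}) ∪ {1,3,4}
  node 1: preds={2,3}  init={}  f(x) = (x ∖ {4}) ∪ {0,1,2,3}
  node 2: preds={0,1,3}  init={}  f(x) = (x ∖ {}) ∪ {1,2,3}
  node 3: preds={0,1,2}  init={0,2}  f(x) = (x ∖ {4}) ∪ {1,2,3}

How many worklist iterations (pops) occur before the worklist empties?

Trace (7 dequeues):
  [1] u=0 | in {0,2} | out {1,3,4} | prev {} | push {}
  [2] u=1 | in {0,2} | out {0,1,2,3} | prev {} | push {}
  [3] u=2 | in {0,1,2,3,4} | out {0,1,2,3,4} | prev {} | push {0,1}
  [4] u=3 | in {0,1,2,3,4} | out {0,1,2,3} | prev {0,2} | push {2}
  [5] u=0 | in {0,1,2,3,4} | out {1,3,4} | ==
  [6] u=1 | in {0,1,2,3,4} | out {0,1,2,3} | ==
  [7] u=2 | in {0,1,2,3,4} | out {0,1,2,3,4} | ==

Converged values:
  [0] {1,3,4}
  [1] {0,1,2,3}
  [2] {0,1,2,3,4}
  [3] {0,1,2,3}

7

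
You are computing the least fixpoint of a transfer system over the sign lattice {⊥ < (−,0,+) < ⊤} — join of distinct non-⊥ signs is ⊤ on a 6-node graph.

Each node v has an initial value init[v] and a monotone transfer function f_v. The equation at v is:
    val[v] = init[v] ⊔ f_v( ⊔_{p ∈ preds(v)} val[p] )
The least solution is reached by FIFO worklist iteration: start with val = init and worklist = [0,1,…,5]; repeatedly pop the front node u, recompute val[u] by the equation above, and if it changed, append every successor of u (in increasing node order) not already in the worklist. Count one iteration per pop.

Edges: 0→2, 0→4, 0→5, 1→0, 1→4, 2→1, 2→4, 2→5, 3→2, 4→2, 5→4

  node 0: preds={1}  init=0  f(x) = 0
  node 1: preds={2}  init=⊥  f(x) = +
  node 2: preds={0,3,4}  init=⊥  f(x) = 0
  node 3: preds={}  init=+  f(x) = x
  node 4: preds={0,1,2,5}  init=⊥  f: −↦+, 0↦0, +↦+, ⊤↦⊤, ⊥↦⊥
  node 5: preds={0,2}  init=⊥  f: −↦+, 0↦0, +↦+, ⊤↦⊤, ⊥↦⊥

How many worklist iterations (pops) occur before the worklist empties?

Iteration log — 10 steps:
  step 1. node 0  ⊔preds=⊥  new=0  stable
  step 2. node 1  ⊔preds=⊥  new=+  old=⊥  +wl: 0
  step 3. node 2  ⊔preds=⊤  new=0  old=⊥  +wl: 1
  step 4. node 3  ⊔preds=⊥  new=+  stable
  step 5. node 4  ⊔preds=⊤  new=⊤  old=⊥  +wl: 2
  step 6. node 5  ⊔preds=0  new=0  old=⊥  +wl: 4
  step 7. node 0  ⊔preds=+  new=0  stable
  step 8. node 1  ⊔preds=0  new=+  stable
  step 9. node 2  ⊔preds=⊤  new=0  stable
  step 10. node 4  ⊔preds=⊤  new=⊤  stable

Least fixpoint reached:
  node 0: 0
  node 1: +
  node 2: 0
  node 3: +
  node 4: ⊤
  node 5: 0

10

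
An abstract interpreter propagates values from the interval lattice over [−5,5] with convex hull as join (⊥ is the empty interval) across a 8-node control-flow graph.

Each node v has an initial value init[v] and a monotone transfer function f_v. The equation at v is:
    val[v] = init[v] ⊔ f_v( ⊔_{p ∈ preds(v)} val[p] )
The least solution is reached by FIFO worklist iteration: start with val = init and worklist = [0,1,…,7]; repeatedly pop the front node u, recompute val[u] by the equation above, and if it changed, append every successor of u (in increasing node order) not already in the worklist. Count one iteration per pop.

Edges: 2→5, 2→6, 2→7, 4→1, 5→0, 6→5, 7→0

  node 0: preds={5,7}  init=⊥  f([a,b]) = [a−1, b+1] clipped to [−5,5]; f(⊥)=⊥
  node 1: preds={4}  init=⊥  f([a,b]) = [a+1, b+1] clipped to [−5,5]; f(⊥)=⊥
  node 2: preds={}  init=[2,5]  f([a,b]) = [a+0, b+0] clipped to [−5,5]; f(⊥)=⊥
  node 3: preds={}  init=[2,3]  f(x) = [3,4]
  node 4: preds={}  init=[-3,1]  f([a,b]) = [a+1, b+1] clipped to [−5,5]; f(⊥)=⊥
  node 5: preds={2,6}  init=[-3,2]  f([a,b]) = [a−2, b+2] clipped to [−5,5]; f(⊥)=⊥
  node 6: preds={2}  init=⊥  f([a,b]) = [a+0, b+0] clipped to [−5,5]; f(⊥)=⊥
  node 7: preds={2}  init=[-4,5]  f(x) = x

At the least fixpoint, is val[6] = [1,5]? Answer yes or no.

no

Worklist (10 pops):
  #1 pop 0: in=[-4,5] → [-5,5] (was ⊥); enqueue []
  #2 pop 1: in=[-3,1] → [-2,2] (was ⊥); enqueue []
  #3 pop 2: in=⊥ → [2,5] (no change)
  #4 pop 3: in=⊥ → [2,4] (was [2,3]); enqueue []
  #5 pop 4: in=⊥ → [-3,1] (no change)
  #6 pop 5: in=[2,5] → [-3,5] (was [-3,2]); enqueue [0]
  #7 pop 6: in=[2,5] → [2,5] (was ⊥); enqueue [5]
  #8 pop 7: in=[2,5] → [-4,5] (no change)
  #9 pop 0: in=[-4,5] → [-5,5] (no change)
  #10 pop 5: in=[2,5] → [-3,5] (no change)

Fixpoint:
  val[0] = [-5,5]
  val[1] = [-2,2]
  val[2] = [2,5]
  val[3] = [2,4]
  val[4] = [-3,1]
  val[5] = [-3,5]
  val[6] = [2,5]
  val[7] = [-4,5]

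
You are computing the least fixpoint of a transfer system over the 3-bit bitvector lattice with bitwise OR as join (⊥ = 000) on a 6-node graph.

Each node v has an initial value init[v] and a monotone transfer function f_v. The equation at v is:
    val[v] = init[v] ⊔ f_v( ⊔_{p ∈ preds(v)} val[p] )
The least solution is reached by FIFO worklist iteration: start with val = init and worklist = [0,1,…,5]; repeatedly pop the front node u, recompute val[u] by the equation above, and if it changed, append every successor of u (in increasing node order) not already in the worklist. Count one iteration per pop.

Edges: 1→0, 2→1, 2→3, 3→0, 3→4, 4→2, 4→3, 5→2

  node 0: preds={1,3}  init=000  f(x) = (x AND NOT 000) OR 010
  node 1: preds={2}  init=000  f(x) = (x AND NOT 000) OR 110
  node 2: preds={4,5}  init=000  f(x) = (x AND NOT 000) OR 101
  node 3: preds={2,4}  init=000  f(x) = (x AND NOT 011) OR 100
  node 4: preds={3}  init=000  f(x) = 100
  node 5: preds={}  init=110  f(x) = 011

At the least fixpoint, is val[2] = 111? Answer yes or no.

Iteration log — 11 steps:
  step 1. node 0  ⊔preds=000  new=010  old=000  +wl: 
  step 2. node 1  ⊔preds=000  new=110  old=000  +wl: 0
  step 3. node 2  ⊔preds=110  new=111  old=000  +wl: 1
  step 4. node 3  ⊔preds=111  new=100  old=000  +wl: 
  step 5. node 4  ⊔preds=100  new=100  old=000  +wl: 2,3
  step 6. node 5  ⊔preds=000  new=111  old=110  +wl: 
  step 7. node 0  ⊔preds=110  new=110  old=010  +wl: 
  step 8. node 1  ⊔preds=111  new=111  old=110  +wl: 0
  step 9. node 2  ⊔preds=111  new=111  stable
  step 10. node 3  ⊔preds=111  new=100  stable
  step 11. node 0  ⊔preds=111  new=111  old=110  +wl: 

Least fixpoint reached:
  node 0: 111
  node 1: 111
  node 2: 111
  node 3: 100
  node 4: 100
  node 5: 111

yes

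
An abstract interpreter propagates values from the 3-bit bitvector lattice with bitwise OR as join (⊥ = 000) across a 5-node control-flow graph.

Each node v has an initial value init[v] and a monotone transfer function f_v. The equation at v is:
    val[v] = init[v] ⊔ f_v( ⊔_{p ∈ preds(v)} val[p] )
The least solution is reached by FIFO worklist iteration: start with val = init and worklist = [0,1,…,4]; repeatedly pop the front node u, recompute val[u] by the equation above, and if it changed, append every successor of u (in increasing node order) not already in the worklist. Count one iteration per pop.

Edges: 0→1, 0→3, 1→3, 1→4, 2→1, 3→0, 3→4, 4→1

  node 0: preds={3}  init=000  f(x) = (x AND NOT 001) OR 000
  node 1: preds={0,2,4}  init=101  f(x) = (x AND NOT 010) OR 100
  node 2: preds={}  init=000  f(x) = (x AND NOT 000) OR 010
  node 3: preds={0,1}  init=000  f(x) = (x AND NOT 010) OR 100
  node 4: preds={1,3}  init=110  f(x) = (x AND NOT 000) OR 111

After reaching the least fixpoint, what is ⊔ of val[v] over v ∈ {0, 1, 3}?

101

Worklist (9 pops):
  #1 pop 0: in=000 → 000 (no change)
  #2 pop 1: in=110 → 101 (no change)
  #3 pop 2: in=000 → 010 (was 000); enqueue [1]
  #4 pop 3: in=101 → 101 (was 000); enqueue [0]
  #5 pop 4: in=101 → 111 (was 110); enqueue []
  #6 pop 1: in=111 → 101 (no change)
  #7 pop 0: in=101 → 100 (was 000); enqueue [1,3]
  #8 pop 1: in=111 → 101 (no change)
  #9 pop 3: in=101 → 101 (no change)

Fixpoint:
  val[0] = 100
  val[1] = 101
  val[2] = 010
  val[3] = 101
  val[4] = 111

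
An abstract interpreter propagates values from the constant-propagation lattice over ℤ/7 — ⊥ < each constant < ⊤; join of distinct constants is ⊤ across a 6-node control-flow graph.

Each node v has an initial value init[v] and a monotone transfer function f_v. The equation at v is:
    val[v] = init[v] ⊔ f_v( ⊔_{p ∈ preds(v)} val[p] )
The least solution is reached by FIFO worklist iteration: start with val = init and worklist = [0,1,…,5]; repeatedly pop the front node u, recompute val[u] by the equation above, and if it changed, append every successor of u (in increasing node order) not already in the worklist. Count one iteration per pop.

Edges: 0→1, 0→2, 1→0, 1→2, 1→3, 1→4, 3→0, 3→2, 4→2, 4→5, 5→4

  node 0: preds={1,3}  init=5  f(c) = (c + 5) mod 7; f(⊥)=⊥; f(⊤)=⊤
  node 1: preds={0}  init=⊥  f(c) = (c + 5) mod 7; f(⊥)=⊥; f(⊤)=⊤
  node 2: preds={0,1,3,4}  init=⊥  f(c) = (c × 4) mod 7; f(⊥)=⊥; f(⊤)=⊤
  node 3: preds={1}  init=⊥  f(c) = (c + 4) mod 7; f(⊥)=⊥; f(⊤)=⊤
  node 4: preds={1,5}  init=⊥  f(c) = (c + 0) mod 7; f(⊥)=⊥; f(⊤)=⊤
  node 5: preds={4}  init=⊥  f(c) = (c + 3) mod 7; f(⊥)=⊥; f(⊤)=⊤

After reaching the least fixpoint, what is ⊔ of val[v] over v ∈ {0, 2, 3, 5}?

⊤

Trace (17 dequeues):
  [1] u=0 | in ⊥ | out 5 | ==
  [2] u=1 | in 5 | out 3 | prev ⊥ | push {0}
  [3] u=2 | in ⊤ | out ⊤ | prev ⊥ | push {}
  [4] u=3 | in 3 | out 0 | prev ⊥ | push {2}
  [5] u=4 | in 3 | out 3 | prev ⊥ | push {}
  [6] u=5 | in 3 | out 6 | prev ⊥ | push {4}
  [7] u=0 | in ⊤ | out ⊤ | prev 5 | push {1}
  [8] u=2 | in ⊤ | out ⊤ | ==
  [9] u=4 | in ⊤ | out ⊤ | prev 3 | push {2,5}
  [10] u=1 | in ⊤ | out ⊤ | prev 3 | push {0,3,4}
  [11] u=2 | in ⊤ | out ⊤ | ==
  [12] u=5 | in ⊤ | out ⊤ | prev 6 | push {}
  [13] u=0 | in ⊤ | out ⊤ | ==
  [14] u=3 | in ⊤ | out ⊤ | prev 0 | push {0,2}
  [15] u=4 | in ⊤ | out ⊤ | ==
  [16] u=0 | in ⊤ | out ⊤ | ==
  [17] u=2 | in ⊤ | out ⊤ | ==

Converged values:
  [0] ⊤
  [1] ⊤
  [2] ⊤
  [3] ⊤
  [4] ⊤
  [5] ⊤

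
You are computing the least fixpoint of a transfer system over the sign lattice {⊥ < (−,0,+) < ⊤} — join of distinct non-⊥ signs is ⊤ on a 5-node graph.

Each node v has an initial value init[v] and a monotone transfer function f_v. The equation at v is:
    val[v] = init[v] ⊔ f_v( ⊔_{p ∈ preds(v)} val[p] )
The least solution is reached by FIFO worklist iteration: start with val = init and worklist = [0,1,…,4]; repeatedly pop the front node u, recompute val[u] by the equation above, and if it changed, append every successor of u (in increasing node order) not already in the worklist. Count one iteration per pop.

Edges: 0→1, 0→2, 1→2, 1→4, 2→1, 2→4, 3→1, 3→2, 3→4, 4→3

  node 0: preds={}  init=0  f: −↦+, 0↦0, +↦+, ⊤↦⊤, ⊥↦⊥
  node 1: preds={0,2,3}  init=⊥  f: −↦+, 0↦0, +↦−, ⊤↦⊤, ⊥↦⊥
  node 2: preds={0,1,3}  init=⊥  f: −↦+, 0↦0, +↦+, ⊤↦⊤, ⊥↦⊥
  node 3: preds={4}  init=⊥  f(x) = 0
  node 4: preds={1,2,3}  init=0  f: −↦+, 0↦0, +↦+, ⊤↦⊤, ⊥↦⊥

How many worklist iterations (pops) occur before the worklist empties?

7

Iteration log — 7 steps:
  step 1. node 0  ⊔preds=⊥  new=0  stable
  step 2. node 1  ⊔preds=0  new=0  old=⊥  +wl: 
  step 3. node 2  ⊔preds=0  new=0  old=⊥  +wl: 1
  step 4. node 3  ⊔preds=0  new=0  old=⊥  +wl: 2
  step 5. node 4  ⊔preds=0  new=0  stable
  step 6. node 1  ⊔preds=0  new=0  stable
  step 7. node 2  ⊔preds=0  new=0  stable

Least fixpoint reached:
  node 0: 0
  node 1: 0
  node 2: 0
  node 3: 0
  node 4: 0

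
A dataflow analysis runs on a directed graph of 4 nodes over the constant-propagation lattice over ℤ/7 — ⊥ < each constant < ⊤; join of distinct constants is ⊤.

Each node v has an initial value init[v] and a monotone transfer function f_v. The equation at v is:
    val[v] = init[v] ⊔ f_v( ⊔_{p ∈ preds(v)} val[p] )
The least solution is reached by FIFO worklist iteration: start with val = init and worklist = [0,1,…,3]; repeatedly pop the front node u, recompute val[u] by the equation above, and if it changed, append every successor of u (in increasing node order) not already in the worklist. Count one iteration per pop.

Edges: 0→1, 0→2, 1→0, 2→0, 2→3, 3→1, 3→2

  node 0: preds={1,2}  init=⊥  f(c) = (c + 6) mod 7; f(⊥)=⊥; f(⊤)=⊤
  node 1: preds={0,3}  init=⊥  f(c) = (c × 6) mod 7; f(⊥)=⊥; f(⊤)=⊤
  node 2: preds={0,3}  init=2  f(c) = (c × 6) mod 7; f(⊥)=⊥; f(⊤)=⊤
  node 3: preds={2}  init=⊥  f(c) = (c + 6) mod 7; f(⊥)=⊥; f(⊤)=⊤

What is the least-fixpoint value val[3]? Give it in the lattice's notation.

⊤

Trace (8 dequeues):
  [1] u=0 | in 2 | out 1 | prev ⊥ | push {}
  [2] u=1 | in 1 | out 6 | prev ⊥ | push {0}
  [3] u=2 | in 1 | out ⊤ | prev 2 | push {}
  [4] u=3 | in ⊤ | out ⊤ | prev ⊥ | push {1,2}
  [5] u=0 | in ⊤ | out ⊤ | prev 1 | push {}
  [6] u=1 | in ⊤ | out ⊤ | prev 6 | push {0}
  [7] u=2 | in ⊤ | out ⊤ | ==
  [8] u=0 | in ⊤ | out ⊤ | ==

Converged values:
  [0] ⊤
  [1] ⊤
  [2] ⊤
  [3] ⊤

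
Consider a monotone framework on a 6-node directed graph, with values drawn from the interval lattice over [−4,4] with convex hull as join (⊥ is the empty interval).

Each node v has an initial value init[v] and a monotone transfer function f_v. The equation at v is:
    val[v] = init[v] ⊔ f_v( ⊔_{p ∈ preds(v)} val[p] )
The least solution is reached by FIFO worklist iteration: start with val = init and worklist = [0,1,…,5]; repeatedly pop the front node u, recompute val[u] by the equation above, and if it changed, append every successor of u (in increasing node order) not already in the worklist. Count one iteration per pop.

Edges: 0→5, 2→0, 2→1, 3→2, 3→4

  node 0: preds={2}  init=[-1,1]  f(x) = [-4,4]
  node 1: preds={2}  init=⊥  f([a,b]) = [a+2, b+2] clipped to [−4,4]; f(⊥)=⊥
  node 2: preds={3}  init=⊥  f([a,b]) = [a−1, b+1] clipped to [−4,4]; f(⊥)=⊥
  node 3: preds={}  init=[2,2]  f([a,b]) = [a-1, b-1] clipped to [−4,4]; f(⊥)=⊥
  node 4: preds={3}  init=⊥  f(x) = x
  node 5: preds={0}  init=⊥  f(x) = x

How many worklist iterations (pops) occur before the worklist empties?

8

Iteration log — 8 steps:
  step 1. node 0  ⊔preds=⊥  new=[-4,4]  old=[-1,1]  +wl: 
  step 2. node 1  ⊔preds=⊥  new=⊥  stable
  step 3. node 2  ⊔preds=[2,2]  new=[1,3]  old=⊥  +wl: 0,1
  step 4. node 3  ⊔preds=⊥  new=[2,2]  stable
  step 5. node 4  ⊔preds=[2,2]  new=[2,2]  old=⊥  +wl: 
  step 6. node 5  ⊔preds=[-4,4]  new=[-4,4]  old=⊥  +wl: 
  step 7. node 0  ⊔preds=[1,3]  new=[-4,4]  stable
  step 8. node 1  ⊔preds=[1,3]  new=[3,4]  old=⊥  +wl: 

Least fixpoint reached:
  node 0: [-4,4]
  node 1: [3,4]
  node 2: [1,3]
  node 3: [2,2]
  node 4: [2,2]
  node 5: [-4,4]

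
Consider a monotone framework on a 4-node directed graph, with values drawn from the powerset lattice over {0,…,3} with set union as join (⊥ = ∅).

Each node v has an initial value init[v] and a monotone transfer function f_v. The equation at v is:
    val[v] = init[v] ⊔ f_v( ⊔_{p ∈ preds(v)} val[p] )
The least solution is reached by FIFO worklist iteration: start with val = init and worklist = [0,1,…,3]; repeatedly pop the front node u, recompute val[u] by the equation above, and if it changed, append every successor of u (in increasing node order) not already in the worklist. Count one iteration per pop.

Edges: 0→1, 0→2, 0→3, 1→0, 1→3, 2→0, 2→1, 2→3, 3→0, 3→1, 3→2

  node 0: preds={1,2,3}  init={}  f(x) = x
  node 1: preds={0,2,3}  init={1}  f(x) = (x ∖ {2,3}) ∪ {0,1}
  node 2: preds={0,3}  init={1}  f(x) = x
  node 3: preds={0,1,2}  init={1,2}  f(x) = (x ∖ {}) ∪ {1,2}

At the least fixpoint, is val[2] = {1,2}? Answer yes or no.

no

Worklist (10 pops):
  #1 pop 0: in={1,2} → {1,2} (was {}); enqueue []
  #2 pop 1: in={1,2} → {0,1} (was {1}); enqueue [0]
  #3 pop 2: in={1,2} → {1,2} (was {1}); enqueue [1]
  #4 pop 3: in={0,1,2} → {0,1,2} (was {1,2}); enqueue [2]
  #5 pop 0: in={0,1,2} → {0,1,2} (was {1,2}); enqueue [3]
  #6 pop 1: in={0,1,2} → {0,1} (no change)
  #7 pop 2: in={0,1,2} → {0,1,2} (was {1,2}); enqueue [0,1]
  #8 pop 3: in={0,1,2} → {0,1,2} (no change)
  #9 pop 0: in={0,1,2} → {0,1,2} (no change)
  #10 pop 1: in={0,1,2} → {0,1} (no change)

Fixpoint:
  val[0] = {0,1,2}
  val[1] = {0,1}
  val[2] = {0,1,2}
  val[3] = {0,1,2}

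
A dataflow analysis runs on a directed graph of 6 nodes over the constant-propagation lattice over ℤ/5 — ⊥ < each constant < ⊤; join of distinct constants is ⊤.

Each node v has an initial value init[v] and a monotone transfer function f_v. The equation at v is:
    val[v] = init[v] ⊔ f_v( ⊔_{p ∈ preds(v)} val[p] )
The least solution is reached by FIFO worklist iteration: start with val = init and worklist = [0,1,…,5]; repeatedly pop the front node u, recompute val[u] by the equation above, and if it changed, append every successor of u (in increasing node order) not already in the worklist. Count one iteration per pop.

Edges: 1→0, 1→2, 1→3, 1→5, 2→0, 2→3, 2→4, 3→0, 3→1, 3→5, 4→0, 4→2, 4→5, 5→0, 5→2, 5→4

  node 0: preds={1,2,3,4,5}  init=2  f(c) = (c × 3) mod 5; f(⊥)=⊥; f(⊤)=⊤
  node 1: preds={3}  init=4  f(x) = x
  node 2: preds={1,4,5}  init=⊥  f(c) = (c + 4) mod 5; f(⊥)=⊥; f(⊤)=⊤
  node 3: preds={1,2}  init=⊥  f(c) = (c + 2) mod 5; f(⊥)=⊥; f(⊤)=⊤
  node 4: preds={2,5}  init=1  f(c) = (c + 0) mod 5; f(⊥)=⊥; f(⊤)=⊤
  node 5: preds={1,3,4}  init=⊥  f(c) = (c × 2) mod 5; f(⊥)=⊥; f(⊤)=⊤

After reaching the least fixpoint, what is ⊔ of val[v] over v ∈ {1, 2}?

Trace (13 dequeues):
  [1] u=0 | in ⊤ | out ⊤ | prev 2 | push {}
  [2] u=1 | in ⊥ | out 4 | ==
  [3] u=2 | in ⊤ | out ⊤ | prev ⊥ | push {0}
  [4] u=3 | in ⊤ | out ⊤ | prev ⊥ | push {1}
  [5] u=4 | in ⊤ | out ⊤ | prev 1 | push {2}
  [6] u=5 | in ⊤ | out ⊤ | prev ⊥ | push {4}
  [7] u=0 | in ⊤ | out ⊤ | ==
  [8] u=1 | in ⊤ | out ⊤ | prev 4 | push {0,3,5}
  [9] u=2 | in ⊤ | out ⊤ | ==
  [10] u=4 | in ⊤ | out ⊤ | ==
  [11] u=0 | in ⊤ | out ⊤ | ==
  [12] u=3 | in ⊤ | out ⊤ | ==
  [13] u=5 | in ⊤ | out ⊤ | ==

Converged values:
  [0] ⊤
  [1] ⊤
  [2] ⊤
  [3] ⊤
  [4] ⊤
  [5] ⊤

⊤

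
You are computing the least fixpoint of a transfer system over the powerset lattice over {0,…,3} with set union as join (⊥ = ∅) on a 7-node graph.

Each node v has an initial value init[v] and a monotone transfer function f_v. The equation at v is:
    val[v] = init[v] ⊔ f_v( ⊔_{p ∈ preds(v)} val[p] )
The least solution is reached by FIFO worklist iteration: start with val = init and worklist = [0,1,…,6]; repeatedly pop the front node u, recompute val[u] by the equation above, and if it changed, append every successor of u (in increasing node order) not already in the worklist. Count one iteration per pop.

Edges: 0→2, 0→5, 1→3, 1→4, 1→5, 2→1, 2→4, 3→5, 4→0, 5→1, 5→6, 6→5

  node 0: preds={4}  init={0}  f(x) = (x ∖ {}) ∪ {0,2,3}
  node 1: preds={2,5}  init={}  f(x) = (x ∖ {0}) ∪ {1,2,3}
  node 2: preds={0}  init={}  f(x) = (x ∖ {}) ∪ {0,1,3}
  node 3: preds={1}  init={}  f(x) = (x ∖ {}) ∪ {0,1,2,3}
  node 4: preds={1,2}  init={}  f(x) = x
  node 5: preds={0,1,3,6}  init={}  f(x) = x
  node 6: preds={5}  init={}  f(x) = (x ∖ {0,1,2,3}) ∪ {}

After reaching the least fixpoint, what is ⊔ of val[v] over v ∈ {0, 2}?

Iteration log — 11 steps:
  step 1. node 0  ⊔preds={}  new={0,2,3}  old={0}  +wl: 
  step 2. node 1  ⊔preds={}  new={1,2,3}  old={}  +wl: 
  step 3. node 2  ⊔preds={0,2,3}  new={0,1,2,3}  old={}  +wl: 1
  step 4. node 3  ⊔preds={1,2,3}  new={0,1,2,3}  old={}  +wl: 
  step 5. node 4  ⊔preds={0,1,2,3}  new={0,1,2,3}  old={}  +wl: 0
  step 6. node 5  ⊔preds={0,1,2,3}  new={0,1,2,3}  old={}  +wl: 
  step 7. node 6  ⊔preds={0,1,2,3}  new={}  stable
  step 8. node 1  ⊔preds={0,1,2,3}  new={1,2,3}  stable
  step 9. node 0  ⊔preds={0,1,2,3}  new={0,1,2,3}  old={0,2,3}  +wl: 2,5
  step 10. node 2  ⊔preds={0,1,2,3}  new={0,1,2,3}  stable
  step 11. node 5  ⊔preds={0,1,2,3}  new={0,1,2,3}  stable

Least fixpoint reached:
  node 0: {0,1,2,3}
  node 1: {1,2,3}
  node 2: {0,1,2,3}
  node 3: {0,1,2,3}
  node 4: {0,1,2,3}
  node 5: {0,1,2,3}
  node 6: {}

{0,1,2,3}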